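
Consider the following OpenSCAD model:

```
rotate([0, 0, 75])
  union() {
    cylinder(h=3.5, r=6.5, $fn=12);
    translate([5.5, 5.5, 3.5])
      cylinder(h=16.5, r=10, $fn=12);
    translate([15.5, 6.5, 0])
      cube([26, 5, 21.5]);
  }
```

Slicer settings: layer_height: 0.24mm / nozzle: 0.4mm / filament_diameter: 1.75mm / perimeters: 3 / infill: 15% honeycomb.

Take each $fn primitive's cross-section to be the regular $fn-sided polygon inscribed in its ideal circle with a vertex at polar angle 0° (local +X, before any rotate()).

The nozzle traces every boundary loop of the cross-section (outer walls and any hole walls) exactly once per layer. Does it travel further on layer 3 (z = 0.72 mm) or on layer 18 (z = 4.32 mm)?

Layer 3 (z = 0.72): the r=6.5 cylinder contributes a regular 12-gon of circumradius 6.5 (perimeter = 2·12·6.500·sin(180°/12) = 40.38 mm); the cylinder at (5.5, 5.5) is absent (z outside [3.5, 20]); the 26×5 cube at (15.5, 6.5) contributes its full rectangle (perimeter 62.00 mm); Taking the union: the 2 present regions are separate (no shared area or edge), so areas and boundary lengths simply add and each stays a separate island — boundary = 102.38 mm; (whole slice rotated 75° about Z — lengths, areas and connectivity unchanged). So its perimeter = 102.38 mm. Layer 18 (z = 4.32): the cylinder is absent (z outside [0, 3.5]); the r=10 cylinder at (5.5, 5.5) gives a regular 12-gon of circumradius 10 (constant along its height) (perimeter = 2·12·10.000·sin(180°/12) = 62.12 mm); the 26×5 cube at (15.5, 6.5) contributes its full rectangle (perimeter 62.00 mm); Taking the union: the 2 present regions are separate (no shared area or edge), so areas and boundary lengths simply add and each stays a separate island — boundary = 124.12 mm; (rotated 75° about Z; rotation is an isometry so areas/perimeters/island counts are preserved). So its perimeter = 124.12 mm. Layer 18 is larger (124.12 vs 102.38 mm).

layer 18 (z = 4.32 mm)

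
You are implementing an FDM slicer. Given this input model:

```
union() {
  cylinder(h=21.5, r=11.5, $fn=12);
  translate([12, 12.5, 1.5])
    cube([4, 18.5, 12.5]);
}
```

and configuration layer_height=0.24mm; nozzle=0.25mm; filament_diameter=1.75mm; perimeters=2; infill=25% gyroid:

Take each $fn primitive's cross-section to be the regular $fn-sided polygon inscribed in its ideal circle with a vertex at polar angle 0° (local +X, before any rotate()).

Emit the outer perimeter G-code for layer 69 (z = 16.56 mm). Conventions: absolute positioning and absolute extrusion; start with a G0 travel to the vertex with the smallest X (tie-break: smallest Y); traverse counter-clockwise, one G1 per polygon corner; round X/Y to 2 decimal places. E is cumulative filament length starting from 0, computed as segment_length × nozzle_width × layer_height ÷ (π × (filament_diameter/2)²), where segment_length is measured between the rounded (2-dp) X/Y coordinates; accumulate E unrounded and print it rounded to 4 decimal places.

At z = 16.56 mm: the cylinder: section is a regular 12-gon, circumradius r=11.5; the cube at (12, 12.5) is not intersected at this z (z outside [1.5, 14]); Taking the union: only the r=11.5 cylinder is present, so the union is just that shape — 1 connected region. The outline is a single polygon with 12 vertices. Extrusion per mm of travel: 0.25 × 0.24 / (π × 0.875²) = 0.024945. Accumulating E over each segment gives final E = 1.7820.

G0 X-11.50 Y0.00 Z16.56
G1 X-9.96 Y-5.75 E0.1485
G1 X-5.75 Y-9.96 E0.2970
G1 X0.00 Y-11.50 E0.4455
G1 X5.75 Y-9.96 E0.5940
G1 X9.96 Y-5.75 E0.7425
G1 X11.50 Y0.00 E0.8910
G1 X9.96 Y5.75 E1.0395
G1 X5.75 Y9.96 E1.1880
G1 X0.00 Y11.50 E1.3365
G1 X-5.75 Y9.96 E1.4850
G1 X-9.96 Y5.75 E1.6335
G1 X-11.50 Y0.00 E1.7820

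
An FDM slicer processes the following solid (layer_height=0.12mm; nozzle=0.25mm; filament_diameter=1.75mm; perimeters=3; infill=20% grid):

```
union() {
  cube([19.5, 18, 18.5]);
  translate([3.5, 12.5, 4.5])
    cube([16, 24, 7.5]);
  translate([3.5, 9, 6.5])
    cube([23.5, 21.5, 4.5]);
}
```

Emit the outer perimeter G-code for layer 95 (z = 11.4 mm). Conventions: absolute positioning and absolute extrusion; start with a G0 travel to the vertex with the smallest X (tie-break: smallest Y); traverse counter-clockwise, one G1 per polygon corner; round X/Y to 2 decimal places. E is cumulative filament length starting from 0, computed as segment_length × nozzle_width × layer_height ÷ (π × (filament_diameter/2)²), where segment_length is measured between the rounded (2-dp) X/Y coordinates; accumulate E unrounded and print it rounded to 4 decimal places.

G0 X0.00 Y0.00 Z11.40
G1 X19.50 Y0.00 E0.2432
G1 X19.50 Y36.50 E0.6985
G1 X3.50 Y36.50 E0.8980
G1 X3.50 Y18.00 E1.1288
G1 X0.00 Y18.00 E1.1724
G1 X0.00 Y0.00 E1.3969

At z = 11.4 mm: the 19.5×18 cube contributes its full rectangle; the cube at (3.5, 12.5) is present — its section is the full 16×24 rectangle; the cube at (3.5, 9) does not reach this height (z outside [6.5, 11]); Merging all regions: the regions partially overlap (shared area 88.00 mm²), so overlapping operands fuse into one piece — 1 connected region. The outline is a single polygon with 6 vertices. Extrusion per mm of travel: 0.25 × 0.12 / (π × 0.875²) = 0.012473. Accumulating E over each segment gives final E = 1.3969.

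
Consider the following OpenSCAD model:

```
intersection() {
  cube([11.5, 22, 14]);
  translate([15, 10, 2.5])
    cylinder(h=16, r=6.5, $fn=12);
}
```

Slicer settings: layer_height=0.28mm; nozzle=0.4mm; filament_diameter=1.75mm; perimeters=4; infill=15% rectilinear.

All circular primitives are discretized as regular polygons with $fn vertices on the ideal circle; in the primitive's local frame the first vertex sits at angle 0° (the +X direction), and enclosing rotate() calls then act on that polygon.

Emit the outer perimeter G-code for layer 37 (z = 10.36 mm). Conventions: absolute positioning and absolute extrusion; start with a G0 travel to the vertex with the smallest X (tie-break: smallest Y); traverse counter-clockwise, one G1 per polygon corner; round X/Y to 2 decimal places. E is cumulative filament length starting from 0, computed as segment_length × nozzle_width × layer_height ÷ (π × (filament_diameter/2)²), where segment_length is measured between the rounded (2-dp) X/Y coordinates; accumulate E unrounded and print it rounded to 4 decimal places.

G0 X8.50 Y10.00 Z10.36
G1 X9.37 Y6.75 E0.1567
G1 X11.50 Y4.62 E0.2969
G1 X11.50 Y15.38 E0.7980
G1 X9.37 Y13.25 E0.9382
G1 X8.50 Y10.00 E1.0949

At z = 10.36 mm: the 11.5×22 cube contributes its full rectangle; the cylinder at (15, 10): section is a regular 12-gon, circumradius r=6.5; Keeping only the common overlap: the r=6.5 cylinder at (15, 10) partially overlaps the 11.5×22 cube; clipping to the common part keeps 21.20 mm² — 1 connected region. The outline is a single polygon with 5 vertices. Extrusion per mm of travel: 0.4 × 0.28 / (π × 0.875²) = 0.046564. Accumulating E over each segment gives final E = 1.0949.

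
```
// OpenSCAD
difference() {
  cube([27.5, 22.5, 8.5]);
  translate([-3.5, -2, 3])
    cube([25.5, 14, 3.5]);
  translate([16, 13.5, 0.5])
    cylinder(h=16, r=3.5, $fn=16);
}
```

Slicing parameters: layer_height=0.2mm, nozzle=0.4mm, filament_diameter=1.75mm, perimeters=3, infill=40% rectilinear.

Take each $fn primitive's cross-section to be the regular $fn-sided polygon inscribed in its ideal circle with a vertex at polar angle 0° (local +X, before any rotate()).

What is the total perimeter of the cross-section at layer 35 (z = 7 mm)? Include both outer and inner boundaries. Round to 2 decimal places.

At z = 7 mm: the 27.5×22.5 cube contributes its full rectangle (perimeter 100.00 mm); the cube at (-3.5, -2) is not intersected at this z (z outside [3, 6.5]); the r=3.5 cylinder at (16, 13.5) contributes a regular 16-gon of circumradius 3.5 (perimeter = 2·16·3.500·sin(180°/16) = 21.85 mm); After the difference (first − rest): starting from the 27.5×22.5 cube, the r=3.5 cylinder at (16, 13.5) lies wholly inside it (removes its full 37.50 mm² and its 21.85 mm outline becomes a hole wall) — boundary (outer + 1 inner loop) = 121.85 mm. Overall, the cross-section is one region with 1 hole. Total boundary length (outer + inner) = 121.85 mm.

121.85 mm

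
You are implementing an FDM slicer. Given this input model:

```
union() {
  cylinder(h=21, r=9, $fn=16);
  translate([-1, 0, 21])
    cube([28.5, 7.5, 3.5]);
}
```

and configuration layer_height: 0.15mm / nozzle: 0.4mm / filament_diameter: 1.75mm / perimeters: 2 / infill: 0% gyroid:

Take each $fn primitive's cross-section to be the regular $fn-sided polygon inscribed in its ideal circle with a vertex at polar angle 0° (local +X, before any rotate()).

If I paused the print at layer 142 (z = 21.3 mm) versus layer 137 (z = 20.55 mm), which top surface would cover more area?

Layer 142 (z = 21.3): the cylinder does not reach this height (z outside [0, 21]); the cube at (-1, 0) (footprint 28.5×7.5) is included at this height (area 213.75 mm²); Combining (union): only the 28.5×7.5 cube at (-1, 0) is present, so the union is just that shape — area = 213.75 mm². So its area = 213.75 mm². Layer 137 (z = 20.55): the cylinder: section is a regular 16-gon, circumradius r=9 (area = (16/2)·9.000²·sin(360°/16) = 247.98 mm²); the cube at (-1, 0) is absent (z outside [21, 24.5]); Taking the union: only the r=9 cylinder is present, so the union is just that shape — area = 247.98 mm². So its area = 247.98 mm². Layer 137 is larger (247.98 vs 213.75 mm²).

layer 137 (z = 20.55 mm)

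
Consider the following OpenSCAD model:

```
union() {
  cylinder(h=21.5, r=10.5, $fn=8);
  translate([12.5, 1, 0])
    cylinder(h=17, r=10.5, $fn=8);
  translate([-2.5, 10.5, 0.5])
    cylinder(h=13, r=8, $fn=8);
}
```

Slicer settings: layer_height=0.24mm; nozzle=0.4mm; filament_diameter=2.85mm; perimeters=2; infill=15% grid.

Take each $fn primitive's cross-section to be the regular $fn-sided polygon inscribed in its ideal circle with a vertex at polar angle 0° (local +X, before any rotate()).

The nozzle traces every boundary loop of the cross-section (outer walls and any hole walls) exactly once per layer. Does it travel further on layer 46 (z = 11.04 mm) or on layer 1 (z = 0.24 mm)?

Layer 46 (z = 11.04): the r=10.5 cylinder gives a regular 8-gon of circumradius 10.5 (constant along its height) (perimeter = 2·8·10.500·sin(180°/8) = 64.29 mm); the cylinder at (12.5, 1): section is a regular 8-gon, circumradius r=10.5 (perimeter = 2·8·10.500·sin(180°/8) = 64.29 mm); the cylinder at (-2.5, 10.5): section is a regular 8-gon, circumradius r=8 (perimeter = 2·8·8.000·sin(180°/8) = 48.98 mm); Combining (union): the regions partially overlap (shared area 144.78 mm²), so the edge portions inside another operand are dropped and the merged outline is re-measured after clipping — boundary = 108.19 mm. So its perimeter = 108.19 mm. Layer 1 (z = 0.24): the cylinder: section is a regular 8-gon, circumradius r=10.5 (perimeter = 2·8·10.500·sin(180°/8) = 64.29 mm); the r=10.5 cylinder at (12.5, 1) gives a regular 8-gon of circumradius 10.5 (constant along its height) (perimeter = 2·8·10.500·sin(180°/8) = 64.29 mm); the cylinder at (-2.5, 10.5) is not intersected at this z (z outside [0.5, 13.5]); Merging all regions: the regions partially overlap (shared area 80.49 mm²), so the edge portions inside another operand are dropped and the merged outline is re-measured after clipping — boundary = 91.38 mm. So its perimeter = 91.38 mm. Layer 46 is larger (108.19 vs 91.38 mm).

layer 46 (z = 11.04 mm)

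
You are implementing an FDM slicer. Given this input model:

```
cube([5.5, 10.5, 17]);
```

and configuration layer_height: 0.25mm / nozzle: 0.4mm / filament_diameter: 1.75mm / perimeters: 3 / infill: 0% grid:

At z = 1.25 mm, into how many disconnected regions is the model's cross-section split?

1

At z = 1.25 mm: the cube is present — its section is the full 5.5×10.5 rectangle. The result has 1 disconnected region.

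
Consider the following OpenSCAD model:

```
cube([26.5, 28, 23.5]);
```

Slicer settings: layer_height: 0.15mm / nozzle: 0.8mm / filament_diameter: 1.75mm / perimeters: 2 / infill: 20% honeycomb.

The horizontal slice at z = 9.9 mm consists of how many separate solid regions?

At z = 9.9 mm: the cube (footprint 26.5×28) is included at this height. The result has 1 disconnected region.

1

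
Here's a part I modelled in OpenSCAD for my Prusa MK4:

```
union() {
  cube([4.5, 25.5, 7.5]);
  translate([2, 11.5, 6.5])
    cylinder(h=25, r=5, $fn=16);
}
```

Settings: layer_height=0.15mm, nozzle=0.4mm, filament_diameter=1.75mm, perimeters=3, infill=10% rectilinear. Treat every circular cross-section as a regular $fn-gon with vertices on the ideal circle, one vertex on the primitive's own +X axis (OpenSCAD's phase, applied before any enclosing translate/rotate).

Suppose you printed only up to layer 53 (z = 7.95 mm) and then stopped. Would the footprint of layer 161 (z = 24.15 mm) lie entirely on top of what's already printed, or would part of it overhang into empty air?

Compare the two slices. At z = 7.95: the cube is absent (z outside [0, 7.5]); the r=5 cylinder at (2, 11.5) contributes a regular 16-gon of circumradius 5 (area = (16/2)·5.000²·sin(360°/16) = 76.54 mm²); Combining (union): only the r=5 cylinder at (2, 11.5) is present, so the union is just that shape — area = 76.54 mm². At z = 24.15: the cube is not intersected at this z (z outside [0, 7.5]); the r=5 cylinder at (2, 11.5) gives a regular 16-gon of circumradius 5 (constant along its height) (area = (16/2)·5.000²·sin(360°/16) = 76.54 mm²); Combining (union): only the r=5 cylinder at (2, 11.5) is present, so the union is just that shape — area = 76.54 mm². Checking containment: the cross-section at z = 24.15 is a subset of the cross-section at z = 7.95.

entirely on top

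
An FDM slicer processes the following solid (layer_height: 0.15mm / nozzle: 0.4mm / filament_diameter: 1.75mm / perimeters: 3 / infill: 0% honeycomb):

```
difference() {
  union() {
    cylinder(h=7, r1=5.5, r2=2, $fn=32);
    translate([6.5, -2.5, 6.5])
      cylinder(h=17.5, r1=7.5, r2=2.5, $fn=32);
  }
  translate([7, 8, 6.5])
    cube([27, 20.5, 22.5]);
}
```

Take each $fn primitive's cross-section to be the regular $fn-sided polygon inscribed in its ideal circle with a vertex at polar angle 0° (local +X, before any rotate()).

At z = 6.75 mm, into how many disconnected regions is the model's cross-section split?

At z = 6.75 mm: the cone (r1=5.5→r2=2) has section circumradius 2.125 here — a regular 32-gon; the cone at (6.5, -2.5): at t=0.014 of its height the radius interpolates to r₁+(r₂−r₁)t = 7.429, giving a regular 32-gon of that circumradius; Taking the union: the regions partially overlap (shared area 8.48 mm²), so overlapping operands fuse into one piece — 1 connected region; the 27×20.5 cube at (7, 8) contributes its full rectangle; Taking the first minus the rest: starting from the result so far, the 27×20.5 cube at (7, 8) misses the remaining region (no effect) — 1 connected region. The result has 1 disconnected region.

1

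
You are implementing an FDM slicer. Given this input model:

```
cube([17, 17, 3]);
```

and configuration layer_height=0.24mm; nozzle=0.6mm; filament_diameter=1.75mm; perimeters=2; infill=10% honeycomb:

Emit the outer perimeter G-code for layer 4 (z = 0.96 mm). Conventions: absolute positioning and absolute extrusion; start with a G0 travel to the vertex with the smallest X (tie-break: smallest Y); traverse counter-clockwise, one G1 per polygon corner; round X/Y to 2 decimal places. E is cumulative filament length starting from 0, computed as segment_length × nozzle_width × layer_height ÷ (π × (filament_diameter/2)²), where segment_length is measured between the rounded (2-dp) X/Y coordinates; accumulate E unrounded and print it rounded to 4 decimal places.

At z = 0.96 mm: the cube is present — its section is the full 17×17 rectangle. The outline is a single polygon with 4 vertices. Extrusion per mm of travel: 0.6 × 0.24 / (π × 0.875²) = 0.059868. Accumulating E over each segment gives final E = 4.0710.

G0 X0.00 Y0.00 Z0.96
G1 X17.00 Y0.00 E1.0178
G1 X17.00 Y17.00 E2.0355
G1 X0.00 Y17.00 E3.0533
G1 X0.00 Y0.00 E4.0710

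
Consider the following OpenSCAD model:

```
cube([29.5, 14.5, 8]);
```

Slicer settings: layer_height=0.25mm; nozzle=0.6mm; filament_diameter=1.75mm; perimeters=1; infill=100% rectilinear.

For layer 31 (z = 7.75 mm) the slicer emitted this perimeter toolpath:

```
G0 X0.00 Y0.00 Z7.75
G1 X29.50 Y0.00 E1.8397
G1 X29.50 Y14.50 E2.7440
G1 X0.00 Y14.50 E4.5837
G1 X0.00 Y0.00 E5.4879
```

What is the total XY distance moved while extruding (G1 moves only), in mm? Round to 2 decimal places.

Sum the Euclidean lengths of each G1 segment: total = 88.00 mm.

88.00 mm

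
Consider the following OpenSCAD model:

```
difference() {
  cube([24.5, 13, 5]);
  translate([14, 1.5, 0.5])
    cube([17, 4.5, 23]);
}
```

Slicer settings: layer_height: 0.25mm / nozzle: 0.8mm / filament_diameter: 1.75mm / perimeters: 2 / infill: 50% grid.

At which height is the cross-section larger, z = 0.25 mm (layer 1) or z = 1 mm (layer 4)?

Layer 1 (z = 0.25): the cube is present — its section is the full 24.5×13 rectangle (area 318.50 mm²); the cube at (14, 1.5) is absent (z outside [0.5, 23.5]); After the difference (first − rest): none of the subtracted shapes is present at this height, so the 24.5×13 cube is unchanged — area = 318.50 mm². So its area = 318.50 mm². Layer 4 (z = 1): the 24.5×13 cube contributes its full rectangle (area 318.50 mm²); the 17×4.5 cube at (14, 1.5) contributes its full rectangle (area 76.50 mm²); After the difference (first − rest): starting from the 24.5×13 cube (318.50 mm²), the 17×4.5 cube at (14, 1.5) partially overlaps it — only the 47.25 mm² overlap (of its 76.50 mm²) is removed, clipping the outline — area = 271.25 mm². So its area = 271.25 mm². Layer 1 is larger (318.50 vs 271.25 mm²).

layer 1 (z = 0.25 mm)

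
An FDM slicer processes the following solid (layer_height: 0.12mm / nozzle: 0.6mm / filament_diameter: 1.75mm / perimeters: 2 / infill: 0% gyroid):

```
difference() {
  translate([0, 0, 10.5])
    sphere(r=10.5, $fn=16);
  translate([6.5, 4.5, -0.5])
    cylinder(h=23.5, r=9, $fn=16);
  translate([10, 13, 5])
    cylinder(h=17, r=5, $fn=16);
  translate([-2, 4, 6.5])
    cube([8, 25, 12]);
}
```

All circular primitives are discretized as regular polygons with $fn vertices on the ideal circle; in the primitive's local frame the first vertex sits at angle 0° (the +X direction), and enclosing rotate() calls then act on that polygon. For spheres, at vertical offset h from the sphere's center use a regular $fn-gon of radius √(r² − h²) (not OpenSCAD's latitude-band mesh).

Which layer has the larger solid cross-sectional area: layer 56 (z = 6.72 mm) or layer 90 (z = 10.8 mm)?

layer 90 (z = 10.8 mm)

Layer 56 (z = 6.72): the r=10.5 sphere contributes a regular 16-gon of circumradius √(10.5²−3.78²) = 9.796 (area = (16/2)·9.796²·sin(360°/16) = 293.78 mm²); the r=9 cylinder at (6.5, 4.5) gives a regular 16-gon of circumradius 9 (constant along its height) (area = (16/2)·9.000²·sin(360°/16) = 247.98 mm²); the r=5 cylinder at (10, 13) gives a regular 16-gon of circumradius 5 (constant along its height) (area = (16/2)·5.000²·sin(360°/16) = 76.54 mm²); the cube at (-2, 4) is present — its section is the full 8×25 rectangle (area 200.00 mm²); Subtracting the remaining from the first: starting from the r=10.5 sphere (293.78 mm²), the r=9 cylinder at (6.5, 4.5) partially overlaps it — only the 128.00 mm² overlap (of its 247.98 mm²) is removed, clipping the outline; the r=5 cylinder at (10, 13) misses the remaining region (no effect); the 8×25 cube at (-2, 4) partially overlaps it — only the 1.21 mm² overlap (of its 200.00 mm²) is removed, clipping the outline — area = 164.57 mm². So its area = 164.57 mm². Layer 90 (z = 10.8): the r=10.5 sphere slices to a regular 16-gon of circumradius 10.496 (√(r²−h²) with h=0.3 from center) (area = (16/2)·10.496²·sin(360°/16) = 337.25 mm²); the r=9 cylinder at (6.5, 4.5) gives a regular 16-gon of circumradius 9 (constant along its height) (area = (16/2)·9.000²·sin(360°/16) = 247.98 mm²); the cylinder at (10, 13): section is a regular 16-gon, circumradius r=5 (area = (16/2)·5.000²·sin(360°/16) = 76.54 mm²); the 8×25 cube at (-2, 4) contributes its full rectangle (area 200.00 mm²); Subtracting the remaining from the first: starting from the r=10.5 sphere (337.25 mm²), the r=9 cylinder at (6.5, 4.5) partially overlaps it — only the 141.91 mm² overlap (of its 247.98 mm²) is removed, clipping the outline; the r=5 cylinder at (10, 13) misses the remaining region (no effect); the 8×25 cube at (-2, 4) partially overlaps it — only the 2.34 mm² overlap (of its 200.00 mm²) is removed, clipping the outline — area = 193.00 mm². So its area = 193.00 mm². Layer 90 is larger (193.00 vs 164.57 mm²).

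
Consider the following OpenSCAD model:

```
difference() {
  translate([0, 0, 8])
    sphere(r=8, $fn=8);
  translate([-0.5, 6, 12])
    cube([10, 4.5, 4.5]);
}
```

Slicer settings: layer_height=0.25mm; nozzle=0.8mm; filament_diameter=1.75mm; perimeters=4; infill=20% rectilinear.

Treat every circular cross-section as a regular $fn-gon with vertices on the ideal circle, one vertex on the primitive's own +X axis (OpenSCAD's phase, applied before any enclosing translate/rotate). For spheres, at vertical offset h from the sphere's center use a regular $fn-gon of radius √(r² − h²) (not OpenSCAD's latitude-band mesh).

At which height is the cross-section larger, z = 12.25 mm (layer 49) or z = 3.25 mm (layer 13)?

Layer 49 (z = 12.25): the r=8 sphere contributes a regular 8-gon of circumradius √(8²−4.25²) = 6.778 (area = (8/2)·6.778²·sin(360°/8) = 129.93 mm²); the cube at (-0.5, 6) (footprint 10×4.5) is included at this height (area 45.00 mm²); Taking the first minus the rest: starting from the r=8 sphere (129.93 mm²), the 10×4.5 cube at (-0.5, 6) partially overlaps it — only the 1.07 mm² overlap (of its 45.00 mm²) is removed, clipping the outline — area = 128.86 mm². So its area = 128.86 mm². Layer 13 (z = 3.25): the sphere: section is a regular 8-gon, circumradius = √(r²−h²) = √(8²−4.75²) = 6.437 (area = (8/2)·6.437²·sin(360°/8) = 117.20 mm²); the cube at (-0.5, 6) does not reach this height (z outside [12, 16.5]); After the difference (first − rest): none of the subtracted shapes is present at this height, so the r=8 sphere is unchanged — area = 117.20 mm². So its area = 117.20 mm². Layer 49 is larger (128.86 vs 117.20 mm²).

layer 49 (z = 12.25 mm)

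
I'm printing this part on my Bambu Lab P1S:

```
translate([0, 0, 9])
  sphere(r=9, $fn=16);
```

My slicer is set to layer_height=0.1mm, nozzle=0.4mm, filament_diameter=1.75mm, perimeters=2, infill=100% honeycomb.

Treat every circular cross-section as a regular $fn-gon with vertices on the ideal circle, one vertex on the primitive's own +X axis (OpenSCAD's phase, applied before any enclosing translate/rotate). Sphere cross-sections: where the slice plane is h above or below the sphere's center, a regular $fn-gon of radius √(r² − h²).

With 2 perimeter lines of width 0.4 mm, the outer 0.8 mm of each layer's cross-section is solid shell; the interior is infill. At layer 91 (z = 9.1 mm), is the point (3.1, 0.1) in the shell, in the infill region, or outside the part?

infill

At z = 9.1 mm: the r=9 sphere slices to a regular 16-gon of circumradius 8.999 (√(r²−h²) with h=0.1 from center). Overall, the cross-section is a single solid region. The nearest boundary edge runs (9.00, 0.00)→(8.31, 3.44); distance from the point to it = 5.77 mm. The point is inside the cross-section and 5.77 mm from the nearest boundary — more than the 0.8 mm shell width (2 × 0.4), so it's in the infill interior.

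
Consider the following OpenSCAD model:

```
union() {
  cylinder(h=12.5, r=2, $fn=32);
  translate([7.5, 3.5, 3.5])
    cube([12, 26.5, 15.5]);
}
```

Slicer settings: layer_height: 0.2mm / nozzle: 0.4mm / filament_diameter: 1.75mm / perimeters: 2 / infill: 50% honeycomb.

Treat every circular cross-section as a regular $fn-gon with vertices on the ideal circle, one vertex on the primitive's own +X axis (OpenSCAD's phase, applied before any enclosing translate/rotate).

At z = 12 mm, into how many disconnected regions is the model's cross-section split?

2

At z = 12 mm: the r=2 cylinder gives a regular 32-gon of circumradius 2 (constant along its height); the 12×26.5 cube at (7.5, 3.5) contributes its full rectangle; Merging all regions: the 2 present regions are separate (no shared area or edge), so areas and boundary lengths simply add and each stays a separate island — 2 connected regions. The result has 2 disconnected regions.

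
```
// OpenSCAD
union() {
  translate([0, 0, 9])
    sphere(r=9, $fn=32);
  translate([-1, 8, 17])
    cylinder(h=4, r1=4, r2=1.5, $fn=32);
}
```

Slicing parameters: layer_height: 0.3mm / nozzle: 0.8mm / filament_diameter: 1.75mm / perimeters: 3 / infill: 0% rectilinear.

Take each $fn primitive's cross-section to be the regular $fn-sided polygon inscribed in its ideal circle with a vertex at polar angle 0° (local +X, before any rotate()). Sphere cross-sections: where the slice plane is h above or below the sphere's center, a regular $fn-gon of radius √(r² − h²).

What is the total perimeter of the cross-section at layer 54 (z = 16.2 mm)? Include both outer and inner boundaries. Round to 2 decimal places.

33.87 mm

At z = 16.2 mm: the r=9 sphere contributes a regular 32-gon of circumradius √(9²−7.2²) = 5.400 (perimeter = 2·32·5.400·sin(180°/32) = 33.87 mm); the cone at (-1, 8) is absent (z outside [17, 21]); Taking the union: only the r=9 sphere is present, so the union is just that shape — boundary = 33.87 mm. Overall, the cross-section is a single solid region. Total boundary length (outer) = 33.87 mm.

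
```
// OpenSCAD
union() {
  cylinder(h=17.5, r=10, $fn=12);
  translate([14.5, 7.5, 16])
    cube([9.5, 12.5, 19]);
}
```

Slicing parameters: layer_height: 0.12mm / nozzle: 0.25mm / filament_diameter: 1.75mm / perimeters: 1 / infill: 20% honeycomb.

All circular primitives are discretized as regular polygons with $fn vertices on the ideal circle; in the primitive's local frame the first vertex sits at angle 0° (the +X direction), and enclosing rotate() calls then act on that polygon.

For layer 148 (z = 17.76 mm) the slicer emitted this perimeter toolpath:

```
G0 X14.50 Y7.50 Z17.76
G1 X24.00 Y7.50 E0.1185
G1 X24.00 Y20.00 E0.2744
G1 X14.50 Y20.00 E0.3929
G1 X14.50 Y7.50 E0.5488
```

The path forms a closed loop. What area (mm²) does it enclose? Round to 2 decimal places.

Apply the shoelace formula to the sequence of (X, Y) vertices; enclosed area = 118.75 mm².

118.75 mm²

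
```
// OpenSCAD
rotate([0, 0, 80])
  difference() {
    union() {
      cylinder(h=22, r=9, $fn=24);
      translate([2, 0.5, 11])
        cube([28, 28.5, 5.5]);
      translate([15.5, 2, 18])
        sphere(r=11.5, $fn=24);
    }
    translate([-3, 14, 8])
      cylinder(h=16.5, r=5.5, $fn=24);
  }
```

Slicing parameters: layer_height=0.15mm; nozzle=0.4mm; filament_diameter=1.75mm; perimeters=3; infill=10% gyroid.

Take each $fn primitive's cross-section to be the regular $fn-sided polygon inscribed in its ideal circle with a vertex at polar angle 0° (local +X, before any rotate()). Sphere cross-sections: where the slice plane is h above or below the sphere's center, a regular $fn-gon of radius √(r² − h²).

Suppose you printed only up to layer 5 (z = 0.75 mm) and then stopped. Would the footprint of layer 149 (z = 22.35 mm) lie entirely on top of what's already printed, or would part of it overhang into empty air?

part overhangs

Compare the two slices. At z = 0.75: the cylinder: section is a regular 24-gon, circumradius r=9 (area = (24/2)·9.000²·sin(360°/24) = 251.57 mm²); the cube at (2, 0.5) is absent (z outside [11, 16.5]); the sphere at (15.5, 2) does not reach this height (|z−center|=17.250 > r=11.5); Combining (union): only the r=9 cylinder is present, so the union is just that shape — area = 251.57 mm²; the cylinder at (-3, 14) does not reach this height (z outside [8, 24.5]); Subtracting the remaining from the first: none of the subtracted shapes is present at this height, so that combined region is unchanged — area = 251.57 mm²; (whole slice rotated 80° about Z — lengths, areas and connectivity unchanged). At z = 22.35: the cylinder does not reach this height (z outside [0, 22]); the cube at (2, 0.5) is absent (z outside [11, 16.5]); the r=11.5 sphere at (15.5, 2) contributes a regular 24-gon of circumradius √(11.5²−4.35²) = 10.646 (area = (24/2)·10.646²·sin(360°/24) = 351.98 mm²); Merging all regions: only the r=11.5 sphere at (15.5, 2) is present, so the union is just that shape — area = 351.98 mm²; the r=5.5 cylinder at (-3, 14) contributes a regular 24-gon of circumradius 5.5 (area = (24/2)·5.500²·sin(360°/24) = 93.95 mm²); Subtracting the remaining from the first: starting from that combined region (351.98 mm²), the r=5.5 cylinder at (-3, 14) misses the remaining region (no effect) — area = 351.98 mm²; (rotated 80° about Z; rotation is an isometry so areas/perimeters/island counts are preserved). Checking containment: at z = 22.35 the cross-section extends beyond the z = 0.75 cross-section by about 320.95 mm².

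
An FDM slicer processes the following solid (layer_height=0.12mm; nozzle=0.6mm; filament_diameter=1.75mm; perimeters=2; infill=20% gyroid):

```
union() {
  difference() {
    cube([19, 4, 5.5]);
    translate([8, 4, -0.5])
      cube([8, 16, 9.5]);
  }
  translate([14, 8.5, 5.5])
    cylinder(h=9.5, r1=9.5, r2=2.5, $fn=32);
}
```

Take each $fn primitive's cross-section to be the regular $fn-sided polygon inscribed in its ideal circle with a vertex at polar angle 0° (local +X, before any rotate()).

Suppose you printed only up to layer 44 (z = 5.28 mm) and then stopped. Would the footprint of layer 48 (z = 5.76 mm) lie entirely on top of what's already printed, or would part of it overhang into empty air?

part overhangs

Compare the two slices. At z = 5.28: the cube (footprint 19×4) is included at this height (area 76.00 mm²); the cube at (8, 4) is present — its section is the full 8×16 rectangle (area 128.00 mm²); Taking the first minus the rest: starting from the 19×4 cube (76.00 mm²), the 8×16 cube at (8, 4) misses the remaining region (no effect) — area = 76.00 mm²; the cone at (14, 8.5) is not intersected at this z (z outside [5.5, 15]); Taking the union: only the result so far is present, so the union is just that shape — area = 76.00 mm². At z = 5.76: the cube is absent (z outside [0, 5.5]); the cube at (8, 4) (footprint 8×16) is included at this height (area 128.00 mm²); Taking the first minus the rest: the first operand is absent here, so nothing remains; the cone at (14, 8.5) contributes a regular 32-gon of circumradius 9.308 (interpolated between r1=9.5 and r2=2.5 at t=0.027) (area = (32/2)·9.308²·sin(360°/32) = 270.46 mm²); Merging all regions: only the cone at (14, 8.5) is present, so the union is just that shape — area = 270.46 mm². Checking containment: at z = 5.76 the cross-section extends beyond the z = 5.28 cross-section by about 225.27 mm².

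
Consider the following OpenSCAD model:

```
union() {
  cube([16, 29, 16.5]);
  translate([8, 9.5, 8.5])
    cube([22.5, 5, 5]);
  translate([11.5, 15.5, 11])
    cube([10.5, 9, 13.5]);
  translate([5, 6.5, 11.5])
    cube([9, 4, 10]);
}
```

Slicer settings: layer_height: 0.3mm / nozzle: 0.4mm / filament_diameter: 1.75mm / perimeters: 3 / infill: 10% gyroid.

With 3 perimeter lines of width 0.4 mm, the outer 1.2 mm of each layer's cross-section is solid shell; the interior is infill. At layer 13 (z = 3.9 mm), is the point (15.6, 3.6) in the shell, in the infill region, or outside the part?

At z = 3.9 mm: the cube (footprint 16×29) is included at this height; the cube at (8, 9.5) is not intersected at this z (z outside [8.5, 13.5]); the cube at (11.5, 15.5) does not reach this height (z outside [11, 24.5]); the cube at (5, 6.5) does not reach this height (z outside [11.5, 21.5]); Taking the union: only the 16×29 cube is present, so the union is just that shape — 1 connected region. Overall, the cross-section is a single solid region. The nearest boundary edge runs (16.00, 0.00)→(16.00, 29.00); distance from the point to it = 0.40 mm. The point is inside the cross-section, 0.40 mm from the nearest boundary — within the 1.2 mm shell band (3 × 0.4).

shell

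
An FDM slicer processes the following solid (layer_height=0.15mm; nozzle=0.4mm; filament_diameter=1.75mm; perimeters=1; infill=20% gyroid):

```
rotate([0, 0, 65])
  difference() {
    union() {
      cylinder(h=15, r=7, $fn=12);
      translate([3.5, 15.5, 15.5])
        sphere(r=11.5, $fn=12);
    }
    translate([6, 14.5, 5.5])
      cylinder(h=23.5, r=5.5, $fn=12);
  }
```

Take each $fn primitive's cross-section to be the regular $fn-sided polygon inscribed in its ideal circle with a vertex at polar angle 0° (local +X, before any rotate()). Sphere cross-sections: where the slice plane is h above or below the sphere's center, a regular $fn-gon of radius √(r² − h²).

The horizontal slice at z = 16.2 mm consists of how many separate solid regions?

1

At z = 16.2 mm: the cylinder is not intersected at this z (z outside [0, 15]); the r=11.5 sphere at (3.5, 15.5) slices to a regular 12-gon of circumradius 11.479 (√(r²−h²) with h=0.7 from center); Taking the union: only the r=11.5 sphere at (3.5, 15.5) is present, so the union is just that shape — 1 connected region; the r=5.5 cylinder at (6, 14.5) gives a regular 12-gon of circumradius 5.5 (constant along its height); Taking the first minus the rest: starting from the result so far, the r=5.5 cylinder at (6, 14.5) lies wholly inside it (removes its full 90.75 mm² and its 34.16 mm outline becomes a hole wall) — 1 connected region with 1 hole; (rotated 65° about Z; rotation is an isometry so areas/perimeters/island counts are preserved). The result has 1 disconnected region.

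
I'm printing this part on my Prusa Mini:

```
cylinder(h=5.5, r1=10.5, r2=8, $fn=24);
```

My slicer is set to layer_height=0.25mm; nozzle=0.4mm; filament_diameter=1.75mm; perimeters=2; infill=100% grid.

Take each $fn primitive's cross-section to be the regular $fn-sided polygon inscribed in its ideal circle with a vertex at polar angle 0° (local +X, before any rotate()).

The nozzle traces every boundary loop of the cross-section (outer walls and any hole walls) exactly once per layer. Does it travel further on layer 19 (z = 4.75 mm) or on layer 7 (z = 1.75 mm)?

Layer 19 (z = 4.75): the cone: at t=0.864 of its height the radius interpolates to r₁+(r₂−r₁)t = 8.341, giving a regular 24-gon of that circumradius (perimeter = 2·24·8.341·sin(180°/24) = 52.26 mm). So its perimeter = 52.26 mm. Layer 7 (z = 1.75): the cone contributes a regular 24-gon of circumradius 9.705 (interpolated between r1=10.5 and r2=8 at t=0.318) (perimeter = 2·24·9.705·sin(180°/24) = 60.80 mm). So its perimeter = 60.80 mm. Layer 7 is larger (60.80 vs 52.26 mm).

layer 7 (z = 1.75 mm)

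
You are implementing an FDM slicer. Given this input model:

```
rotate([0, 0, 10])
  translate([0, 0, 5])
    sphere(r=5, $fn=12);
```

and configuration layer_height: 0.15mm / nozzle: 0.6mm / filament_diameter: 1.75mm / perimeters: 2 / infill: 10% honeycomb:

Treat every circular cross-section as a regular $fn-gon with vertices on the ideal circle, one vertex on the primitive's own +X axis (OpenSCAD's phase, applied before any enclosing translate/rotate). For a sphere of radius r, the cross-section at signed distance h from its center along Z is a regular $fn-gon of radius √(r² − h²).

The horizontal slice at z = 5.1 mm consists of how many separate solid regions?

1

At z = 5.1 mm: the sphere: section is a regular 12-gon, circumradius = √(r²−h²) = √(5²−0.1²) = 4.999; (rotated 10° about Z; rotation is an isometry so areas/perimeters/island counts are preserved). The result has 1 disconnected region.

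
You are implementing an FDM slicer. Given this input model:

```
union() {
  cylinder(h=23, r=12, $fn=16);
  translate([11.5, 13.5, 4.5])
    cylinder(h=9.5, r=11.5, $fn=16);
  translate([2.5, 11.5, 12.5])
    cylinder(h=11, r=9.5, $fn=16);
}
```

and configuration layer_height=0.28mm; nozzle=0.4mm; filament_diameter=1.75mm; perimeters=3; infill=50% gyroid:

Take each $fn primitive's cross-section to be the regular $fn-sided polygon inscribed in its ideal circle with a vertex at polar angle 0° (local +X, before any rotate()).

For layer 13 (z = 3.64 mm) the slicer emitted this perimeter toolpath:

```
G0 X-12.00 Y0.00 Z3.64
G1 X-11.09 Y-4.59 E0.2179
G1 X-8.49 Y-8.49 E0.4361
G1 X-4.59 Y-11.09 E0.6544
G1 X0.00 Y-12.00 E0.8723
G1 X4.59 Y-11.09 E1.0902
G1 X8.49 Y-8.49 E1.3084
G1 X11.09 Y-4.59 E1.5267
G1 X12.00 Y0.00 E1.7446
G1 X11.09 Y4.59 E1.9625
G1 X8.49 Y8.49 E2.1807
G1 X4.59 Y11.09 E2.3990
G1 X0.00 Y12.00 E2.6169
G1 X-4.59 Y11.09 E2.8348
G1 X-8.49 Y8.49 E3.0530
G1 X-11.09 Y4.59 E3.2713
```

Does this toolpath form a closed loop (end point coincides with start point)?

Start point (G0): (-12.00, 0.00). End point (last G1): the path does not return to the start — open.

no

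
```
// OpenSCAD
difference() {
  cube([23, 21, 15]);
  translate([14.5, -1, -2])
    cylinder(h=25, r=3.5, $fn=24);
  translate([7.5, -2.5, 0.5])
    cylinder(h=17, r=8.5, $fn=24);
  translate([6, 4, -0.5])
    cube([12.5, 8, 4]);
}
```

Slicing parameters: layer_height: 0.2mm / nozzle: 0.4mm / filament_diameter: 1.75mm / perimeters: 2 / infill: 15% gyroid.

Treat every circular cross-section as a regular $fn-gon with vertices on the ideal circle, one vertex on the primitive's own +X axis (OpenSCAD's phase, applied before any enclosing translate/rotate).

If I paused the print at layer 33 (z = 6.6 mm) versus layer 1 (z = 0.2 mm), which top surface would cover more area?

layer 33 (z = 6.6 mm)

Layer 33 (z = 6.6): the cube is present — its section is the full 23×21 rectangle (area 483.00 mm²); the r=3.5 cylinder at (14.5, -1) gives a regular 24-gon of circumradius 3.5 (constant along its height) (area = (24/2)·3.500²·sin(360°/24) = 38.05 mm²); the r=8.5 cylinder at (7.5, -2.5) gives a regular 24-gon of circumradius 8.5 (constant along its height) (area = (24/2)·8.500²·sin(360°/24) = 224.40 mm²); the cube at (6, 4) is not intersected at this z (z outside [-0.5, 3.5]); After the difference (first − rest): starting from the 23×21 cube (483.00 mm²), the r=3.5 cylinder at (14.5, -1) partially overlaps it — only the 12.16 mm² overlap (of its 38.05 mm²) is removed, clipping the outline; the r=8.5 cylinder at (7.5, -2.5) partially overlaps it — only the 62.73 mm² overlap (of its 224.40 mm²) is removed, clipping the outline — area = 408.11 mm². So its area = 408.11 mm². Layer 1 (z = 0.2): the cube (footprint 23×21) is included at this height (area 483.00 mm²); the cylinder at (14.5, -1): section is a regular 24-gon, circumradius r=3.5 (area = (24/2)·3.500²·sin(360°/24) = 38.05 mm²); the cylinder at (7.5, -2.5) is absent (z outside [0.5, 17.5]); the 12.5×8 cube at (6, 4) contributes its full rectangle (area 100.00 mm²); Subtracting the remaining from the first: starting from the 23×21 cube (483.00 mm²), the r=3.5 cylinder at (14.5, -1) partially overlaps it — only the 12.16 mm² overlap (of its 38.05 mm²) is removed, clipping the outline; the 12.5×8 cube at (6, 4) lies wholly inside it (removes its full 100.00 mm² and its 41.00 mm outline becomes a hole wall) — area = 370.84 mm². So its area = 370.84 mm². Layer 33 is larger (408.11 vs 370.84 mm²).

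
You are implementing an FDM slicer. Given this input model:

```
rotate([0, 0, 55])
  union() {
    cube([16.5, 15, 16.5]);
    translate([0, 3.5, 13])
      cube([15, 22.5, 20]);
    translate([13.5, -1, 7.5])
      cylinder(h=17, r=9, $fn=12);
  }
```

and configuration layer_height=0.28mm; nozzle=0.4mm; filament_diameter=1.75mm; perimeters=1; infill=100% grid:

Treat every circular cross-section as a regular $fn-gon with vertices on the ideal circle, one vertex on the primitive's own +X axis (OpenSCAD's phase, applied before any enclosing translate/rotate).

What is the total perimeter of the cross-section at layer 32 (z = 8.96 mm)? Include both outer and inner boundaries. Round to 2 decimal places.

83.93 mm

At z = 8.96 mm: the cube (footprint 16.5×15) is included at this height (perimeter 63.00 mm); the cube at (0, 3.5) does not reach this height (z outside [13, 33]); the r=9 cylinder at (13.5, -1) contributes a regular 12-gon of circumradius 9 (perimeter = 2·12·9.000·sin(180°/12) = 55.90 mm); Combining (union): the regions partially overlap (shared area 74.68 mm²), so the edge portions inside another operand are dropped and the merged outline is re-measured after clipping — boundary = 83.93 mm; (whole slice rotated 55° about Z — lengths, areas and connectivity unchanged). Overall, the cross-section is a single solid region. Total boundary length (outer) = 83.93 mm.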